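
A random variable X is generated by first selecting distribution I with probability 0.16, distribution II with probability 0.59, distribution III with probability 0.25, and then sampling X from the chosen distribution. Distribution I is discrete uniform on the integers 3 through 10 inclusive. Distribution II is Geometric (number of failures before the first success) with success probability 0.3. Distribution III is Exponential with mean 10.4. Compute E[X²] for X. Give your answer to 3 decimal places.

69.481

For each component E[X²] = Var + (mean)², giving I: 47.5; II: 13.2222; III: 216.32.
Overall E[X²] = 0.16·47.5 + 0.59·13.2222 + 0.25·216.32 = 69.4811.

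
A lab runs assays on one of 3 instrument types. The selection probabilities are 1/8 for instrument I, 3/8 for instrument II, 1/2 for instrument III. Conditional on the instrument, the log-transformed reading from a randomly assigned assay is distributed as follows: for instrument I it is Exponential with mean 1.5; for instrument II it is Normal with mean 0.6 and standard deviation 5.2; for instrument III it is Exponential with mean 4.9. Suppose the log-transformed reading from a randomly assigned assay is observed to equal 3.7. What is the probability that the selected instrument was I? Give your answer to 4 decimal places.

Likelihoods f(3.7 | ·): I: 0.0565782; II: 0.0642292; III: 0.0959107.
Posterior ∝ prior × likelihood. Numerator for I: 0.125·0.0565782 = 0.00707227.
Normalizing constant: 0.125·0.0565782 + 0.375·0.0642292 + 0.5·0.0959107 = 0.0791136.
P(I | observation) = 0.00707227 / 0.0791136 = 0.0893939.

0.0894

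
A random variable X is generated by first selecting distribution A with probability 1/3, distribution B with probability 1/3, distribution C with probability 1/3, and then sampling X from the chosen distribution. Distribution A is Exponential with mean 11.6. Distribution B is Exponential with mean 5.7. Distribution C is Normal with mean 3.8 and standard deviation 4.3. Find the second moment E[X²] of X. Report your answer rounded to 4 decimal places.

For each component E[X²] = Var + (mean)², giving A: 269.12; B: 64.98; C: 32.93.
Overall E[X²] = 0.333333·269.12 + 0.333333·64.98 + 0.333333·32.93 = 122.343.

122.3433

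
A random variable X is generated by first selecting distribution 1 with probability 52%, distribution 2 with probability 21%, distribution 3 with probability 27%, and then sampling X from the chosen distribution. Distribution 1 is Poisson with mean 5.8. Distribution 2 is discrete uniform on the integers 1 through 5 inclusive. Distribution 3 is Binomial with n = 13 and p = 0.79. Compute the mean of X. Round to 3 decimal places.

6.419

Component means — 1: 5.8; 2: 3; 3: 10.27.
E[X] = 0.52·5.8 + 0.21·3 + 0.27·10.27 = 6.4189.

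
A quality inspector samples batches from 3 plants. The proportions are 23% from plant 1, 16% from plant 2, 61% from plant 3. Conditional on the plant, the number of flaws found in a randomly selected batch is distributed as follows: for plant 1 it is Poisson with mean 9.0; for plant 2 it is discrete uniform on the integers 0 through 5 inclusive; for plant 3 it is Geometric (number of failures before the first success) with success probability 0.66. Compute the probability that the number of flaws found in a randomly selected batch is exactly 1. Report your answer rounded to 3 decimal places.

Conditional on each plant, P(X = 1): 1: 0.00111069; 2: 0.166667; 3: 0.2244.
By total probability, P(X = 1) = 0.23·0.00111069 + 0.16·0.166667 + 0.61·0.2244 = 0.163806.

0.164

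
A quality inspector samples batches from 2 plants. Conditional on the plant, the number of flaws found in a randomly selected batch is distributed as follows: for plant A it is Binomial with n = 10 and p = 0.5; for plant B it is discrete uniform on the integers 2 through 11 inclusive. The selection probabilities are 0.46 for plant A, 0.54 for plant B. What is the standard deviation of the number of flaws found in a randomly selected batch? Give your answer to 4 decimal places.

Per component, A: μ=5, E[X²]=27.5; B: μ=6.5, E[X²]=50.5.
E[X] = 0.46·5 + 0.54·6.5 = 5.81.
E[X²] = 0.46·27.5 + 0.54·50.5 = 39.92.
Var(X) = E[X²] − (E[X])² = 39.92 − 33.7561 = 6.1639.
SD(X) = √6.1639 = 2.48272.

2.4827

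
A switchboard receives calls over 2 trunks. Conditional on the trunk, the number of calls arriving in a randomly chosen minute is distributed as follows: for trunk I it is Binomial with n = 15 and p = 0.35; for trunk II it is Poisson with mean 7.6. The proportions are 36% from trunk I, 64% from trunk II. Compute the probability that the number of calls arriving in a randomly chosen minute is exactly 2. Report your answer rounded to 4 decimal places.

0.0264

Conditional on each trunk, P(X = 2): I: 0.0475553; II: 0.014453.
By total probability, P(X = 2) = 0.36·0.0475553 + 0.64·0.014453 = 0.0263699.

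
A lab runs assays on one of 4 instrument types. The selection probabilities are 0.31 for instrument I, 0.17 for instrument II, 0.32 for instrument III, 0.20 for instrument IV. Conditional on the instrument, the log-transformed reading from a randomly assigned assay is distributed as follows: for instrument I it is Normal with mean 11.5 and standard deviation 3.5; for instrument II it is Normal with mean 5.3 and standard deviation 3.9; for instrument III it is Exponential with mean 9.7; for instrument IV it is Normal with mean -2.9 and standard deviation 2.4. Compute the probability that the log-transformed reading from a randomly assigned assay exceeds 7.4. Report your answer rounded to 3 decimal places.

0.472

Conditional on each instrument, P(X > 7.4): I: 0.879287; II: 0.295129; III: 0.466318; IV: 8.86685e-06.
By total probability, P(X > 7.4) = 0.31·0.879287 + 0.17·0.295129 + 0.32·0.466318 + 0.2·8.86685e-06 = 0.471975.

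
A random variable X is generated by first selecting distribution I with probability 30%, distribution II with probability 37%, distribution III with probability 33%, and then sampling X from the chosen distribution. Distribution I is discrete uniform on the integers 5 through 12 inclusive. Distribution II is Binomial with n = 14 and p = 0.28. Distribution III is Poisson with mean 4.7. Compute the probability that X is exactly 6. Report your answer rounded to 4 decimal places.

0.1211

Conditional on each component, P(X = 6): I: 0.125; II: 0.104511; III: 0.136167.
By total probability, P(X = 6) = 0.3·0.125 + 0.37·0.104511 + 0.33·0.136167 = 0.121104.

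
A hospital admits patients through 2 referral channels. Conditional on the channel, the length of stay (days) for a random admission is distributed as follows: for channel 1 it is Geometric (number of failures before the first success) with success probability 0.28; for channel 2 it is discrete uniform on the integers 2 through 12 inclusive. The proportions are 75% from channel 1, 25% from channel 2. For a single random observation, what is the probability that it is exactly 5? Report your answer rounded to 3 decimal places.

0.063

Conditional on each channel, P(X = 5): 1: 0.0541777; 2: 0.0909091.
By total probability, P(X = 5) = 0.75·0.0541777 + 0.25·0.0909091 = 0.0633605.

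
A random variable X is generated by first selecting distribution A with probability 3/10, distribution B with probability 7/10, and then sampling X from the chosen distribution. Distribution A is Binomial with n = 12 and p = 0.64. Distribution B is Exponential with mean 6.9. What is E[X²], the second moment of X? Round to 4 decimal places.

For each component E[X²] = Var + (mean)², giving A: 61.7472; B: 95.22.
Overall E[X²] = 0.3·61.7472 + 0.7·95.22 = 85.1782.

85.1782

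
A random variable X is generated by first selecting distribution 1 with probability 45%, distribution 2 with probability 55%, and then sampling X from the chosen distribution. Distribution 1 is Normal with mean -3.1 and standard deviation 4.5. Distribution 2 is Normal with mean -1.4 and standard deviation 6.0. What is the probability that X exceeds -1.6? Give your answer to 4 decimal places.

Conditional on each component, P(X > -1.6): 1: 0.369441; 2: 0.513296.
By total probability, P(X > -1.6) = 0.45·0.369441 + 0.55·0.513296 = 0.448561.

0.4486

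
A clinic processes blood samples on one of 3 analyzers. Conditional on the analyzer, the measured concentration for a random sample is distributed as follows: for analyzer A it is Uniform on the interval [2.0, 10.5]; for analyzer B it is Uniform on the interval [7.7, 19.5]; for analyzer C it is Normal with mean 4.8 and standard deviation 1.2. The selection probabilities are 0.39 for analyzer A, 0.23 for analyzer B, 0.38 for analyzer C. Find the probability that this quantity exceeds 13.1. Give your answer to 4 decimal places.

0.1247

Conditional on each analyzer, P(X > 13.1): A: 0; B: 0.542373; C: 2.31193e-12.
By total probability, P(X > 13.1) = 0.39·0 + 0.23·0.542373 + 0.38·2.31193e-12 = 0.124746.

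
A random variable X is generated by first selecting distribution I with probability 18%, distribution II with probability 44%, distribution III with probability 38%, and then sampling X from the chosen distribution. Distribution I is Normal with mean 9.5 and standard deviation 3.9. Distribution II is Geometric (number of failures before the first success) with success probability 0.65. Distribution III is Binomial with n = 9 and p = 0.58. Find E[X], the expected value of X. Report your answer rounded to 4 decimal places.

3.9305

Component means — I: 9.5; II: 0.538462; III: 5.22.
E[X] = 0.18·9.5 + 0.44·0.538462 + 0.38·5.22 = 3.93052.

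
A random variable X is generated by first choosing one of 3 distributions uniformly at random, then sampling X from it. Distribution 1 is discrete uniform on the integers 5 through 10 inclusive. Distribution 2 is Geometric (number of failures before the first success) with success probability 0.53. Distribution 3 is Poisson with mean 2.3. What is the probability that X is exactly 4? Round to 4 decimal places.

Conditional on each component, P(X = 4): 1: 0; 2: 0.0258623; 3: 0.116902.
By total probability, P(X = 4) = 0.333333·0 + 0.333333·0.0258623 + 0.333333·0.116902 = 0.0475882.

0.0476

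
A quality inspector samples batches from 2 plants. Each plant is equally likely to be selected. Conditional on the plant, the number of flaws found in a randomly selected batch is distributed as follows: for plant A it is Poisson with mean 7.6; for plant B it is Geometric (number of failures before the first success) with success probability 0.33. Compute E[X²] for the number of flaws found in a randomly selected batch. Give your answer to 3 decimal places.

37.817

For each component E[X²] = Var + (mean)², giving A: 65.36; B: 10.2746.
Overall E[X²] = 0.5·65.36 + 0.5·10.2746 = 37.8173.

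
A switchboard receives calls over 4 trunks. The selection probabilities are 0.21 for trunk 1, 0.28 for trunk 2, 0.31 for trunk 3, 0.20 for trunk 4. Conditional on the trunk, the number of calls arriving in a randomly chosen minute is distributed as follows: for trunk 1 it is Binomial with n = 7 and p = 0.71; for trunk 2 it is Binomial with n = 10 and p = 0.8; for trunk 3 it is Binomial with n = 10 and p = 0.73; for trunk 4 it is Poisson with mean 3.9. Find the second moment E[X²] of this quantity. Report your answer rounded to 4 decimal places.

44.8108

For each component E[X²] = Var + (mean)², giving 1: 26.1422; 2: 65.6; 3: 55.261; 4: 19.11.
Overall E[X²] = 0.21·26.1422 + 0.28·65.6 + 0.31·55.261 + 0.2·19.11 = 44.8108.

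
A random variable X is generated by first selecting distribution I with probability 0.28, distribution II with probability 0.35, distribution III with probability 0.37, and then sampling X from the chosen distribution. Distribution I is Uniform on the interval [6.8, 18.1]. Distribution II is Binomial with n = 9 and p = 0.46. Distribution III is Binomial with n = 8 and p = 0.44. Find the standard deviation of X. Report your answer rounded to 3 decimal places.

4.424

Per component, I: μ=12.45, E[X²]=165.643; II: μ=4.14, E[X²]=19.3752; III: μ=3.52, E[X²]=14.3616.
E[X] = 0.28·12.45 + 0.35·4.14 + 0.37·3.52 = 6.2374.
E[X²] = 0.28·165.643 + 0.35·19.3752 + 0.37·14.3616 = 58.4752.
Var(X) = E[X²] − (E[X])² = 58.4752 − 38.9052 = 19.5701.
SD(X) = √19.5701 = 4.42381.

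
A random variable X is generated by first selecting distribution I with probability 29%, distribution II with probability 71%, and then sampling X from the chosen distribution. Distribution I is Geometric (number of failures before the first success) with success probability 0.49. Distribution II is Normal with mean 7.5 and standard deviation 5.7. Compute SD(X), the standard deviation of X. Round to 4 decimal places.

5.6810

Per component, I: μ=1.04082, E[X²]=3.20741; II: μ=7.5, E[X²]=88.74.
E[X] = 0.29·1.04082 + 0.71·7.5 = 5.62684.
E[X²] = 0.29·3.20741 + 0.71·88.74 = 63.9355.
Var(X) = E[X²] − (E[X])² = 63.9355 − 31.6613 = 32.2743.
SD(X) = √32.2743 = 5.68104.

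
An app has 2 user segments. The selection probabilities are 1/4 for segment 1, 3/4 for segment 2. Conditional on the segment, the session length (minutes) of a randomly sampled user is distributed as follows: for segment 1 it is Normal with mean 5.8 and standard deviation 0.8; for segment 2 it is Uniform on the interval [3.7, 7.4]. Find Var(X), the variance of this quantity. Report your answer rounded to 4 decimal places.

Per component, 1: μ=5.8, E[X²]=34.28; 2: μ=5.55, E[X²]=31.9433.
E[X] = 0.25·5.8 + 0.75·5.55 = 5.6125.
E[X²] = 0.25·34.28 + 0.75·31.9433 = 32.5275.
Var(X) = E[X²] − (E[X])² = 32.5275 − 31.5002 = 1.02734.

1.0273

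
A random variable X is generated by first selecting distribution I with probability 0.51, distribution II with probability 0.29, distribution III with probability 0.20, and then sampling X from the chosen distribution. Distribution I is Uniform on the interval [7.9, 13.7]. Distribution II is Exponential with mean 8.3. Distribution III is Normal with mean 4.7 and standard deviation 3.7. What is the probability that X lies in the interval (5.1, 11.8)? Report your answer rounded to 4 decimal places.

Conditional on each component, P(5.1 < X < 11.8): I: 0.672414; II: 0.299627; III: 0.429458.
By total probability, P(5.1 < X < 11.8) = 0.51·0.672414 + 0.29·0.299627 + 0.2·0.429458 = 0.515715.

0.5157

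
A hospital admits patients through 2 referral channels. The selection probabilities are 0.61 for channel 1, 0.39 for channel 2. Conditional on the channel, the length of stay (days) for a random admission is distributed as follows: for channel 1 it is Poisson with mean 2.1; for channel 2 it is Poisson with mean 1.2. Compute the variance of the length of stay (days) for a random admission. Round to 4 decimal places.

1.9417

Per component, 1: μ=2.1, E[X²]=6.51; 2: μ=1.2, E[X²]=2.64.
E[X] = 0.61·2.1 + 0.39·1.2 = 1.749.
E[X²] = 0.61·6.51 + 0.39·2.64 = 5.0007.
Var(X) = E[X²] − (E[X])² = 5.0007 − 3.059 = 1.9417.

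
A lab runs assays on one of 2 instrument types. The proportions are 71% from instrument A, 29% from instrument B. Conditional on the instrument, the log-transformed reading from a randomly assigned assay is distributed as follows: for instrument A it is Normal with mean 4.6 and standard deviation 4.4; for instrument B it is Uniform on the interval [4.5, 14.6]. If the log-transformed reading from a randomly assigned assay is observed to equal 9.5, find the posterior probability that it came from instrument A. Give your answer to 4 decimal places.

Likelihoods f(9.5 | ·): A: 0.0487702; B: 0.0990099.
Posterior ∝ prior × likelihood. Numerator for A: 0.71·0.0487702 = 0.0346268.
Normalizing constant: 0.71·0.0487702 + 0.29·0.0990099 = 0.0633397.
P(A | observation) = 0.0346268 / 0.0633397 = 0.546684.

0.5467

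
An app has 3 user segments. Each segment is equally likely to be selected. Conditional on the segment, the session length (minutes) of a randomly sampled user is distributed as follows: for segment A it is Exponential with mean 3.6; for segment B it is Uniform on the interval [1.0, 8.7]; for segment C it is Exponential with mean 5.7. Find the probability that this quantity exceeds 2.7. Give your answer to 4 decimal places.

Conditional on each segment, P(X > 2.7): A: 0.472367; B: 0.779221; C: 0.622704.
By total probability, P(X > 2.7) = 0.333333·0.472367 + 0.333333·0.779221 + 0.333333·0.622704 = 0.624764.

0.6248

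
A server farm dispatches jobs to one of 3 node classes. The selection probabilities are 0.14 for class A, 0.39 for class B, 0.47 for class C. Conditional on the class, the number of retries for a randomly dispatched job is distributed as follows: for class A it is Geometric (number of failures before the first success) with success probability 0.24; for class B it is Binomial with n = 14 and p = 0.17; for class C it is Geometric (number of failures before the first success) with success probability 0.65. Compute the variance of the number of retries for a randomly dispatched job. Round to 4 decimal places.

Per component, A: μ=3.16667, E[X²]=23.2222; B: μ=2.38, E[X²]=7.6398; C: μ=0.538462, E[X²]=1.11834.
E[X] = 0.14·3.16667 + 0.39·2.38 + 0.47·0.538462 = 1.62461.
E[X²] = 0.14·23.2222 + 0.39·7.6398 + 0.47·1.11834 = 6.75625.
Var(X) = E[X²] − (E[X])² = 6.75625 − 2.63936 = 4.1169.

4.1169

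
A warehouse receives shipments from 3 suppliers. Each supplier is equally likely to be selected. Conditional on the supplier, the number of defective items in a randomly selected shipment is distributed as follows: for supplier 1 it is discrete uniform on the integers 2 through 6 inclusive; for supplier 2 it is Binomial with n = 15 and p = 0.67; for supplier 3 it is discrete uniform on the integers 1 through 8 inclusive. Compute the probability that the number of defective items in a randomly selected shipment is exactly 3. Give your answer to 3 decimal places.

0.108

Conditional on each supplier, P(X = 3): 1: 0.2; 2: 0.000228246; 3: 0.125.
By total probability, P(X = 3) = 0.333333·0.2 + 0.333333·0.000228246 + 0.333333·0.125 = 0.108409.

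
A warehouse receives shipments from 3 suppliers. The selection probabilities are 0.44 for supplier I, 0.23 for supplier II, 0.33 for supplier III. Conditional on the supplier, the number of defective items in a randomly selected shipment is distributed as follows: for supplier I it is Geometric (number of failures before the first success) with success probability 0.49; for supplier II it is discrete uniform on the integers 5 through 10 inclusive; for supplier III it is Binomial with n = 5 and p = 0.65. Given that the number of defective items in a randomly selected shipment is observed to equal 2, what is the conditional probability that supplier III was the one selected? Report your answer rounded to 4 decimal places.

0.5160

Likelihoods P(X=2 | ·): I: 0.127449; II: 0; III: 0.181147.
Posterior ∝ prior × likelihood. Numerator for III: 0.33·0.181147 = 0.0597785.
Normalizing constant: 0.44·0.127449 + 0.23·0 + 0.33·0.181147 = 0.115856.
P(III | observation) = 0.0597785 / 0.115856 = 0.515972.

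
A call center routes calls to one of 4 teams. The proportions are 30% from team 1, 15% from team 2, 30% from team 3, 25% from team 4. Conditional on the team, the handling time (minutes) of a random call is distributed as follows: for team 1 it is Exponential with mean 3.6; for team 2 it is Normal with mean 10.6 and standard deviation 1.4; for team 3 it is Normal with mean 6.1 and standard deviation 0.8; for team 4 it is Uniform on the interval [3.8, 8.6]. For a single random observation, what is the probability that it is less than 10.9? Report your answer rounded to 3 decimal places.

Conditional on each team, P(X < 10.9): 1: 0.951577; 2: 0.584838; 3: 1; 4: 1.
By total probability, P(X < 10.9) = 0.3·0.951577 + 0.15·0.584838 + 0.3·1 + 0.25·1 = 0.923199.

0.923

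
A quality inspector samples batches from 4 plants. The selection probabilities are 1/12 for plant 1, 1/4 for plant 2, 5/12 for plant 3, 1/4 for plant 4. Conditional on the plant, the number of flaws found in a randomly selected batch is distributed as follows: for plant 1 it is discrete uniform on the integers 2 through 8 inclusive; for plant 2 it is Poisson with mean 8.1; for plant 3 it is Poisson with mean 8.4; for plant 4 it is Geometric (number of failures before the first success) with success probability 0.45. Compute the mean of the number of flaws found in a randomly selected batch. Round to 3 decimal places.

Component means — 1: 5; 2: 8.1; 3: 8.4; 4: 1.22222.
E[X] = 0.0833333·5 + 0.25·8.1 + 0.416667·8.4 + 0.25·1.22222 = 6.24722.

6.247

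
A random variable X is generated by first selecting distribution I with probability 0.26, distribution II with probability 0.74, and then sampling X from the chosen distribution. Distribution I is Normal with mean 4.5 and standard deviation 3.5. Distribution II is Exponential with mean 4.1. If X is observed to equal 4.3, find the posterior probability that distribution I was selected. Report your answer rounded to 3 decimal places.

0.319

Likelihoods f(4.3 | ·): I: 0.113798; II: 0.0854548.
Posterior ∝ prior × likelihood. Numerator for I: 0.26·0.113798 = 0.0295874.
Normalizing constant: 0.26·0.113798 + 0.74·0.0854548 = 0.0928239.
P(I | observation) = 0.0295874 / 0.0928239 = 0.318747.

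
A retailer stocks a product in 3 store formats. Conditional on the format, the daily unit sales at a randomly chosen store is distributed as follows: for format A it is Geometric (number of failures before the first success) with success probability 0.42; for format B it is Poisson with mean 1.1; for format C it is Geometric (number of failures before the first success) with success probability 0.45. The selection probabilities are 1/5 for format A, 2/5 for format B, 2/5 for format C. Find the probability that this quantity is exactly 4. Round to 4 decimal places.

Conditional on each format, P(X = 4): A: 0.0475293; B: 0.0203065; C: 0.0411778.
By total probability, P(X = 4) = 0.2·0.0475293 + 0.4·0.0203065 + 0.4·0.0411778 = 0.0340996.

0.0341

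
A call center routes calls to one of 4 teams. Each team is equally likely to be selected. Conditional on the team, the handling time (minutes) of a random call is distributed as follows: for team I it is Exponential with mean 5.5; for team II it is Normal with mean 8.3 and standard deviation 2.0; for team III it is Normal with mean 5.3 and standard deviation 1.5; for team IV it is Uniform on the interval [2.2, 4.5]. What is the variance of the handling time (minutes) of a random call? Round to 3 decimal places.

Per component, I: μ=5.5, E[X²]=60.5; II: μ=8.3, E[X²]=72.89; III: μ=5.3, E[X²]=30.34; IV: μ=3.35, E[X²]=11.6633.
E[X] = 0.25·5.5 + 0.25·8.3 + 0.25·5.3 + 0.25·3.35 = 5.6125.
E[X²] = 0.25·60.5 + 0.25·72.89 + 0.25·30.34 + 0.25·11.6633 = 43.8483.
Var(X) = E[X²] − (E[X])² = 43.8483 − 31.5002 = 12.3482.

12.348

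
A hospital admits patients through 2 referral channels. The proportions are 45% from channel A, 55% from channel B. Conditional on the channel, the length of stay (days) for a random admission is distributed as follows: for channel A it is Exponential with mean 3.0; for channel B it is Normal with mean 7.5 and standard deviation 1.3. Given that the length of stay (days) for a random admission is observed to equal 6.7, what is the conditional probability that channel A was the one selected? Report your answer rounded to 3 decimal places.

Likelihoods f(6.7 | ·): A: 0.0357235; B: 0.253941.
Posterior ∝ prior × likelihood. Numerator for A: 0.45·0.0357235 = 0.0160756.
Normalizing constant: 0.45·0.0357235 + 0.55·0.253941 = 0.155743.
P(A | observation) = 0.0160756 / 0.155743 = 0.103218.

0.103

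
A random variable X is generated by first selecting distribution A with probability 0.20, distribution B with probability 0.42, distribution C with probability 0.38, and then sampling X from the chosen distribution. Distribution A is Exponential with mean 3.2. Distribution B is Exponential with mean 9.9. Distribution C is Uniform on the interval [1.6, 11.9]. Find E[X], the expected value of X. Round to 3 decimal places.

Component means — A: 3.2; B: 9.9; C: 6.75.
E[X] = 0.2·3.2 + 0.42·9.9 + 0.38·6.75 = 7.363.

7.363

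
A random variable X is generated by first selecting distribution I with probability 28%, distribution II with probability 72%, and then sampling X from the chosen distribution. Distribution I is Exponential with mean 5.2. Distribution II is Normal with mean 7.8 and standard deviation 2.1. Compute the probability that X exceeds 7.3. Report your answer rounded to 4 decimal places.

Conditional on each component, P(X > 7.3): I: 0.24565; II: 0.594096.
By total probability, P(X > 7.3) = 0.28·0.24565 + 0.72·0.594096 = 0.496531.

0.4965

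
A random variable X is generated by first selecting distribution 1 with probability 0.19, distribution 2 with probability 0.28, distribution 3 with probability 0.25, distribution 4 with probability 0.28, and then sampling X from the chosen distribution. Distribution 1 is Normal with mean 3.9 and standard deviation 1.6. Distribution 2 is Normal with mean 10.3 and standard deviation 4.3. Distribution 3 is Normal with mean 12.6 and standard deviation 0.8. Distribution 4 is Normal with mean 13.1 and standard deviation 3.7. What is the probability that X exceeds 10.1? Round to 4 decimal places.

0.6165

Conditional on each component, P(X > 10.1): 1: 5.33123e-05; 2: 0.518549; 3: 0.999111; 4: 0.791263.
By total probability, P(X > 10.1) = 0.19·5.33123e-05 + 0.28·0.518549 + 0.25·0.999111 + 0.28·0.791263 = 0.616535.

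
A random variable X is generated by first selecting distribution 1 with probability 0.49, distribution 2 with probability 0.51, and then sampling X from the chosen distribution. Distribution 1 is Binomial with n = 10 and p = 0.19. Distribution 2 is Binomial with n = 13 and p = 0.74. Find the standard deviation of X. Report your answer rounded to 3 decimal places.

Per component, 1: μ=1.9, E[X²]=5.149; 2: μ=9.62, E[X²]=95.0456.
E[X] = 0.49·1.9 + 0.51·9.62 = 5.8372.
E[X²] = 0.49·5.149 + 0.51·95.0456 = 50.9963.
Var(X) = E[X²] − (E[X])² = 50.9963 − 34.0729 = 16.9234.
SD(X) = √16.9234 = 4.1138.

4.114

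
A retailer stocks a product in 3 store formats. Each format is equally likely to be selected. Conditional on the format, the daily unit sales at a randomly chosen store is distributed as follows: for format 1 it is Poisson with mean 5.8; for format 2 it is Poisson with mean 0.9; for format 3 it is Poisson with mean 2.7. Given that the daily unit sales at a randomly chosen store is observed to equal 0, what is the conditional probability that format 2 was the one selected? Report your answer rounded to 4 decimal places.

Likelihoods P(X=0 | ·): 1: 0.00302755; 2: 0.40657; 3: 0.0672055.
Posterior ∝ prior × likelihood. Numerator for 2: 0.333333·0.40657 = 0.135523.
Normalizing constant: 0.333333·0.00302755 + 0.333333·0.40657 + 0.333333·0.0672055 = 0.158934.
P(2 | observation) = 0.135523 / 0.158934 = 0.8527.

0.8527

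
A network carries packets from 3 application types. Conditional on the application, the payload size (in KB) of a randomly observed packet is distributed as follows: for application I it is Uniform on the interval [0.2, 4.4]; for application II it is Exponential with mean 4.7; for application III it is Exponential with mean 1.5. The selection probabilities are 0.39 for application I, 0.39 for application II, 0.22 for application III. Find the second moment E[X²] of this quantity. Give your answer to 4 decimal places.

20.8566

For each component E[X²] = Var + (mean)², giving I: 6.76; II: 44.18; III: 4.5.
Overall E[X²] = 0.39·6.76 + 0.39·44.18 + 0.22·4.5 = 20.8566.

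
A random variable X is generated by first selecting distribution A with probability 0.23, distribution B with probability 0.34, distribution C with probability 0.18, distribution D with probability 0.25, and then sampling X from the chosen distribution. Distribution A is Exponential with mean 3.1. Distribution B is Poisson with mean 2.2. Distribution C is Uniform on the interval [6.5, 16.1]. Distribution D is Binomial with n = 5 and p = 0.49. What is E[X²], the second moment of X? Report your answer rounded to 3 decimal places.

For each component E[X²] = Var + (mean)², giving A: 19.22; B: 7.04; C: 135.37; D: 7.252.
Overall E[X²] = 0.23·19.22 + 0.34·7.04 + 0.18·135.37 + 0.25·7.252 = 32.9938.

32.994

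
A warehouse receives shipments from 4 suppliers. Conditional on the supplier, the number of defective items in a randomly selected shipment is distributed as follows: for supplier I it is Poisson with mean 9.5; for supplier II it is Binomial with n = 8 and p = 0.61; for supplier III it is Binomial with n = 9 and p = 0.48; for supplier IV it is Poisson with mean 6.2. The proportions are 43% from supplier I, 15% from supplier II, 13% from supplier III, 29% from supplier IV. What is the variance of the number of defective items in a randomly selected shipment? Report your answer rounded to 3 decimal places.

Per component, I: μ=9.5, E[X²]=99.75; II: μ=4.88, E[X²]=25.7176; III: μ=4.32, E[X²]=20.9088; IV: μ=6.2, E[X²]=44.64.
E[X] = 0.43·9.5 + 0.15·4.88 + 0.13·4.32 + 0.29·6.2 = 7.1766.
E[X²] = 0.43·99.75 + 0.15·25.7176 + 0.13·20.9088 + 0.29·44.64 = 62.4139.
Var(X) = E[X²] − (E[X])² = 62.4139 − 51.5036 = 10.9103.

10.910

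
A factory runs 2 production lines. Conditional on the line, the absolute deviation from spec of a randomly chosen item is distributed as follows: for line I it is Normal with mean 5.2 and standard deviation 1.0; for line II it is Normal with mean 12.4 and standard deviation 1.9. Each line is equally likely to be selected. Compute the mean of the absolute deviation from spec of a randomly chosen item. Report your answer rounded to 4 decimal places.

Component means — I: 5.2; II: 12.4.
E[X] = 0.5·5.2 + 0.5·12.4 = 8.8.

8.8000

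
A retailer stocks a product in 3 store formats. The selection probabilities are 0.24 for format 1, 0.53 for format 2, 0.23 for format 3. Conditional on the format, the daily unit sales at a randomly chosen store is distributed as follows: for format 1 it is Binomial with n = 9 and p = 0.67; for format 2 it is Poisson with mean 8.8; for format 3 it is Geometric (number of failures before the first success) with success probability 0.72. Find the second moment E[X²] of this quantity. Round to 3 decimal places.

55.070

For each component E[X²] = Var + (mean)², giving 1: 38.3508; 2: 86.24; 3: 0.691358.
Overall E[X²] = 0.24·38.3508 + 0.53·86.24 + 0.23·0.691358 = 55.0704.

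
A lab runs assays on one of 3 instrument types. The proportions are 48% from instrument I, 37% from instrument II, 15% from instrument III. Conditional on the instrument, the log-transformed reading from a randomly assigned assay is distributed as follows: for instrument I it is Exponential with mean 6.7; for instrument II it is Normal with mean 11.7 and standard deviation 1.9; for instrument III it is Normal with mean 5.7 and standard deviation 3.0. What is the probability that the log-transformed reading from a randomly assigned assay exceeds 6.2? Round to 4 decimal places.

Conditional on each instrument, P(X > 6.2): I: 0.396383; II: 0.998103; III: 0.433816.
By total probability, P(X > 6.2) = 0.48·0.396383 + 0.37·0.998103 + 0.15·0.433816 = 0.624634.

0.6246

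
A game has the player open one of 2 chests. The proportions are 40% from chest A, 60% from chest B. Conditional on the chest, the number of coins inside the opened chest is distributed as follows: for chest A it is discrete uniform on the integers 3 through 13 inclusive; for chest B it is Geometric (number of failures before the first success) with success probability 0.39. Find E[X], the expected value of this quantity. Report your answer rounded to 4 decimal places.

4.1385

Component means — A: 8; B: 1.5641.
E[X] = 0.4·8 + 0.6·1.5641 = 4.13846.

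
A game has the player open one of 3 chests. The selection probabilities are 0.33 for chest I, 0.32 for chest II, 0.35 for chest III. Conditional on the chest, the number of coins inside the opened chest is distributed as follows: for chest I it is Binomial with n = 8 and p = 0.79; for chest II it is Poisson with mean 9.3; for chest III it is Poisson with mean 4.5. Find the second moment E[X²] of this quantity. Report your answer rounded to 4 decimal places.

52.9343

For each component E[X²] = Var + (mean)², giving I: 41.2696; II: 95.79; III: 24.75.
Overall E[X²] = 0.33·41.2696 + 0.32·95.79 + 0.35·24.75 = 52.9343.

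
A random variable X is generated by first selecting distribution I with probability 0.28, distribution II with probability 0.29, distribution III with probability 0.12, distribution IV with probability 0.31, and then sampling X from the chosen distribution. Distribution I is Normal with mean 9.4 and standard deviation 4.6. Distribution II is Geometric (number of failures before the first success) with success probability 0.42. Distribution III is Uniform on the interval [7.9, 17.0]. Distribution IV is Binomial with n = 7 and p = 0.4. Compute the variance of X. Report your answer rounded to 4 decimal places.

25.4514

Per component, I: μ=9.4, E[X²]=109.52; II: μ=1.38095, E[X²]=5.19501; III: μ=12.45, E[X²]=161.903; IV: μ=2.8, E[X²]=9.52.
E[X] = 0.28·9.4 + 0.29·1.38095 + 0.12·12.45 + 0.31·2.8 = 5.39448.
E[X²] = 0.28·109.52 + 0.29·5.19501 + 0.12·161.903 + 0.31·9.52 = 54.5518.
Var(X) = E[X²] − (E[X])² = 54.5518 − 29.1004 = 25.4514.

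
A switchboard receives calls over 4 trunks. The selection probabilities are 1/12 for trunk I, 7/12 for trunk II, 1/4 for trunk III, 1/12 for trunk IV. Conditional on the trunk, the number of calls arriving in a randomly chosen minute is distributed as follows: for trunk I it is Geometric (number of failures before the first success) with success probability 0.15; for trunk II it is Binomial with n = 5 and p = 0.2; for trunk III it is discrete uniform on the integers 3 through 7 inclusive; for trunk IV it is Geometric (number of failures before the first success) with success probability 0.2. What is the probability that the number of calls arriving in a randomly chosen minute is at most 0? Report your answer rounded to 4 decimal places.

0.2203

Conditional on each trunk, P(X ≤ 0): I: 0.15; II: 0.32768; III: 0; IV: 0.2.
By total probability, P(X ≤ 0) = 0.0833333·0.15 + 0.583333·0.32768 + 0.25·0 + 0.0833333·0.2 = 0.220313.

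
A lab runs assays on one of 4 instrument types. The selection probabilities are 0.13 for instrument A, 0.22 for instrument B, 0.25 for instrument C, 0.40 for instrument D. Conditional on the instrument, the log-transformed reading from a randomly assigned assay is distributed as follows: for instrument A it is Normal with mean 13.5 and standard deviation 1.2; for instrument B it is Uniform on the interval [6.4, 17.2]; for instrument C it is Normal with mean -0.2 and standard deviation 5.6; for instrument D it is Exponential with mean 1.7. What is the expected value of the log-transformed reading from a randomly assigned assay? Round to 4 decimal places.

4.9810

Component means — A: 13.5; B: 11.8; C: -0.2; D: 1.7.
E[X] = 0.13·13.5 + 0.22·11.8 + 0.25·-0.2 + 0.4·1.7 = 4.981.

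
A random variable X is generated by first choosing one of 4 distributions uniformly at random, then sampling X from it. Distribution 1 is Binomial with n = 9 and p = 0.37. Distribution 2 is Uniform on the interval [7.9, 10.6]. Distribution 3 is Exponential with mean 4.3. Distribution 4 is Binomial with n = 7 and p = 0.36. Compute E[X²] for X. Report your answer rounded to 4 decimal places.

For each component E[X²] = Var + (mean)², giving 1: 13.1868; 2: 86.17; 3: 36.98; 4: 7.9632.
Overall E[X²] = 0.25·13.1868 + 0.25·86.17 + 0.25·36.98 + 0.25·7.9632 = 36.075.

36.0750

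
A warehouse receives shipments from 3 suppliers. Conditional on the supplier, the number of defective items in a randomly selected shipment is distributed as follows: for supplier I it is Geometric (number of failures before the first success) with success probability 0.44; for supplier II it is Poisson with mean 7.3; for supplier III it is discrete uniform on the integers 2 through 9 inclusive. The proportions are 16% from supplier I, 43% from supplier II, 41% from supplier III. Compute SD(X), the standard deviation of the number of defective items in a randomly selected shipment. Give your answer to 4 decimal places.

3.1618

Per component, I: μ=1.27273, E[X²]=4.5124; II: μ=7.3, E[X²]=60.59; III: μ=5.5, E[X²]=35.5.
E[X] = 0.16·1.27273 + 0.43·7.3 + 0.41·5.5 = 5.59764.
E[X²] = 0.16·4.5124 + 0.43·60.59 + 0.41·35.5 = 41.3307.
Var(X) = E[X²] − (E[X])² = 41.3307 − 31.3335 = 9.99715.
SD(X) = √9.99715 = 3.16183.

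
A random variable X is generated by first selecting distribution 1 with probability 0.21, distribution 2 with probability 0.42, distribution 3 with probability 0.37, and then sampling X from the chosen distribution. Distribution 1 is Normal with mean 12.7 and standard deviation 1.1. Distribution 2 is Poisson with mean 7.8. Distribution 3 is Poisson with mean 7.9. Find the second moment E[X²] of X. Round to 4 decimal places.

For each component E[X²] = Var + (mean)², giving 1: 162.5; 2: 68.64; 3: 70.31.
Overall E[X²] = 0.21·162.5 + 0.42·68.64 + 0.37·70.31 = 88.9685.

88.9685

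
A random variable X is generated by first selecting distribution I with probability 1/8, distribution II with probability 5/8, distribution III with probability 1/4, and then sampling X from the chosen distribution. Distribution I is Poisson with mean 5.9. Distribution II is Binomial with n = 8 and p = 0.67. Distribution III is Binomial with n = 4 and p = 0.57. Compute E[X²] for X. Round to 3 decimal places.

25.695

For each component E[X²] = Var + (mean)², giving I: 40.71; II: 30.4984; III: 6.1788.
Overall E[X²] = 0.125·40.71 + 0.625·30.4984 + 0.25·6.1788 = 25.695.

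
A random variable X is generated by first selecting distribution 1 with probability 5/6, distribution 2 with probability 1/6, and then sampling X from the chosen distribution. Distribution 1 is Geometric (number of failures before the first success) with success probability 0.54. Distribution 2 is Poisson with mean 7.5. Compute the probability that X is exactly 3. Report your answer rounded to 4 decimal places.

0.0503

Conditional on each component, P(X = 3): 1: 0.0525614; 2: 0.0388887.
By total probability, P(X = 3) = 0.833333·0.0525614 + 0.166667·0.0388887 = 0.0502827.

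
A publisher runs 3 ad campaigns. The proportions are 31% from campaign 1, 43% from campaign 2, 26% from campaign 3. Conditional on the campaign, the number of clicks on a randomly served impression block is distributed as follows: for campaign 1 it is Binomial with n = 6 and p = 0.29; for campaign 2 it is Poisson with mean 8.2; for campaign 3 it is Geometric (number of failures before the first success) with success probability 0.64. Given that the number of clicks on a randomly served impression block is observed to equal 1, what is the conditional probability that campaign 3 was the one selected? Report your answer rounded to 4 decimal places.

0.3787

Likelihoods P(X=1 | ·): 1: 0.313936; 2: 0.00225216; 3: 0.2304.
Posterior ∝ prior × likelihood. Numerator for 3: 0.26·0.2304 = 0.059904.
Normalizing constant: 0.31·0.313936 + 0.43·0.00225216 + 0.26·0.2304 = 0.158193.
P(3 | observation) = 0.059904 / 0.158193 = 0.378678.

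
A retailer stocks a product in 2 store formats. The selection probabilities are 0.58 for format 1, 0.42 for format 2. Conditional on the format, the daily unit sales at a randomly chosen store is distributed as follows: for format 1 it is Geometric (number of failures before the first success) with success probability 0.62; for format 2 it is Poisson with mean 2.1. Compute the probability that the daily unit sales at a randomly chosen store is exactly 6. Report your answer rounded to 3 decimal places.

0.007

Conditional on each format, P(X = 6): 1: 0.00186678; 2: 0.014587.
By total probability, P(X = 6) = 0.58·0.00186678 + 0.42·0.014587 = 0.00720926.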